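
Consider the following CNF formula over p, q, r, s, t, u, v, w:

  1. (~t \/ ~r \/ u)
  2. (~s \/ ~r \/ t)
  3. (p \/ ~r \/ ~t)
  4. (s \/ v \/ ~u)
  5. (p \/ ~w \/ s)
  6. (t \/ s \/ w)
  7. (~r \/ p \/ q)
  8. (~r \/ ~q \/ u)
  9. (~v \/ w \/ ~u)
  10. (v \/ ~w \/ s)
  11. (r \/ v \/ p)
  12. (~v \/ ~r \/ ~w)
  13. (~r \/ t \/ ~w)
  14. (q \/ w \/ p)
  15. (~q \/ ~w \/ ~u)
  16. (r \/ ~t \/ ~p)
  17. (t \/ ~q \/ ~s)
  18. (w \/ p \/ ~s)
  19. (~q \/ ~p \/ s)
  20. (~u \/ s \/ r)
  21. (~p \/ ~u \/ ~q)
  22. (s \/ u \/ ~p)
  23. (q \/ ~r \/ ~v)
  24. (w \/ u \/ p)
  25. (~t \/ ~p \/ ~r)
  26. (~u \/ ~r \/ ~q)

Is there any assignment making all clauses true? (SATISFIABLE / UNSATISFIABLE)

Branch on p: take p = False.
Try q = True.
The remaining clauses are satisfied by r = False, s = True, t = True, u = False, v = True, w = True.
So p=False  q=True  r=False  s=True  t=True  u=False  v=True  w=True is a satisfying assignment.

SATISFIABLE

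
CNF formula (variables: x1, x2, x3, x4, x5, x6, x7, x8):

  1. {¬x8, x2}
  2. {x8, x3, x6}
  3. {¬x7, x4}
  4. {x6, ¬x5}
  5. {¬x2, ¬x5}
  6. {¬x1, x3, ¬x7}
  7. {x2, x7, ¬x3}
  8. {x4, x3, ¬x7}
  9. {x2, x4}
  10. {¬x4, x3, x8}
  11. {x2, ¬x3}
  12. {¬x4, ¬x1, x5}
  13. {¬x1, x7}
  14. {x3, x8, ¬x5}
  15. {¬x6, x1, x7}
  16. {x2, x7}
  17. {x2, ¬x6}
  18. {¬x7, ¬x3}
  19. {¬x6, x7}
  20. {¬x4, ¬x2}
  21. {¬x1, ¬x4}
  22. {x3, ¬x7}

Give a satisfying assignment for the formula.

x1=False  x2=True  x3=True  x4=False  x5=False  x6=False  x7=False  x8=False

Set x1 = False and propagate.
The remaining clauses are satisfied by x2 = True, x3 = True, x4 = False, x5 = False, x6 = False, x7 = False, x8 = False.
Every clause has at least one true literal under this assignment.
Check each clause:
  1. {¬x8, x2} — ¬x8 is true.
  2. {x3, x8, x6} — x3 is true.
  3. {x4, ¬x7} — ¬x7 is true.
  4. {¬x5, x6} — ¬x5 is true.
  5. {¬x2, ¬x5} — ¬x5 is true.
  6. {x3, ¬x1, ¬x7} — ¬x7 is true.
  7. {x2, x7, ¬x3} — x2 is true.
  8. {x3, ¬x7, x4} — ¬x7 is true.
  9. {x2, x4} — x2 is true.
  10. {x8, x3, ¬x4} — x3 is true.
  11. {¬x3, x2} — x2 is true.
  12. {x5, ¬x1, ¬x4} — ¬x4 is true.
  13. {¬x1, x7} — ¬x1 is true.
  14. {x3, ¬x5, x8} — x3 is true.
  15. {¬x6, x7, x1} — ¬x6 is true.
  16. {x2, x7} — x2 is true.
  17. {x2, ¬x6} — ¬x6 is true.
  18. {¬x7, ¬x3} — ¬x7 is true.
  19. {x7, ¬x6} — ¬x6 is true.
  20. {¬x4, ¬x2} — ¬x4 is true.
  21. {¬x4, ¬x1} — ¬x4 is true.
  22. {x3, ¬x7} — ¬x7 is true.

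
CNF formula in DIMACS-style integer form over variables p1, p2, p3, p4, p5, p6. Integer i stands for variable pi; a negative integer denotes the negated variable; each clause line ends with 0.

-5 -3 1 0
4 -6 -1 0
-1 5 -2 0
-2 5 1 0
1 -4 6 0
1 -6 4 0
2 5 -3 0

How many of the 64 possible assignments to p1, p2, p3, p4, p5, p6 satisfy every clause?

21

Case analysis on p1 and p5:
  p1=1, p5=1: p2, p3 free; 3 ways for (p4,p6) × 2^2 = 12.
  p1=1, p5=0: remaining (p2,p3,p4,p6) ∈ {(0,0,0,0); (0,0,1,0); (0,0,1,1)} — 3.
  p1=0, p5=1: remaining (p2,p3,p4,p6) ∈ {(0,0,0,0); (0,0,1,1); (1,0,0,0); (1,0,1,1)} — 4.
  p1=0, p5=0: remaining (p2,p3,p4,p6) ∈ {(0,0,0,0); (0,0,1,1)} — 2.
Total: 12 + 3 + 4 + 2 = 21.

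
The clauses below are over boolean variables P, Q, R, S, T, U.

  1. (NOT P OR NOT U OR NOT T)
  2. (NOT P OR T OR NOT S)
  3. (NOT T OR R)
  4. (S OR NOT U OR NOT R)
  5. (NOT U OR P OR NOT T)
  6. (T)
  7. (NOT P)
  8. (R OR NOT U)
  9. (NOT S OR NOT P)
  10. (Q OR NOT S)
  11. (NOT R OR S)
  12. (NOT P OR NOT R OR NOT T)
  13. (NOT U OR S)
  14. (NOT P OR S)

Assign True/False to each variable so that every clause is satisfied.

P = F, Q = T, R = T, S = T, T = T, U = F

Check each clause:
  1. (NOT T OR NOT U OR NOT P) — NOT U is true.
  2. (T OR NOT S OR NOT P) — T is true.
  3. (R OR NOT T) — R is true.
  4. (S OR NOT U OR NOT R) — NOT U is true.
  5. (NOT U OR NOT T OR P) — NOT U is true.
  6. (T) — T is true.
  7. (NOT P) — NOT P is true.
  8. (NOT U OR R) — NOT U is true.
  9. (NOT S OR NOT P) — NOT P is true.
  10. (NOT S OR Q) — Q is true.
  11. (S OR NOT R) — S is true.
  12. (NOT P OR NOT T OR NOT R) — NOT P is true.
  13. (S OR NOT U) — NOT U is true.
  14. (NOT P OR S) — S is true.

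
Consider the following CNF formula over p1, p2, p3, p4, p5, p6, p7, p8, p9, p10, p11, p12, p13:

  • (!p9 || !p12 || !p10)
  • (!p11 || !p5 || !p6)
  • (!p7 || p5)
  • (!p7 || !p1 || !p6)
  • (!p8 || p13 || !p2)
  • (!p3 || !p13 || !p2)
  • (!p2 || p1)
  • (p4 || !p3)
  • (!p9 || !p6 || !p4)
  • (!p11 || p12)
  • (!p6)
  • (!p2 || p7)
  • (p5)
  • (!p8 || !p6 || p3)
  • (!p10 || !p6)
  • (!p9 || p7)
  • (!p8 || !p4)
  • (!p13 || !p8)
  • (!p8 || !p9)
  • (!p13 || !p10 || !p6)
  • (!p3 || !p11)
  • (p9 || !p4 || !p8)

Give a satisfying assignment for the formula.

p1=1, p2=0, p3=1, p4=1, p5=1, p6=0, p7=1, p8=0, p9=0, p10=1, p11=0, p12=1, p13=0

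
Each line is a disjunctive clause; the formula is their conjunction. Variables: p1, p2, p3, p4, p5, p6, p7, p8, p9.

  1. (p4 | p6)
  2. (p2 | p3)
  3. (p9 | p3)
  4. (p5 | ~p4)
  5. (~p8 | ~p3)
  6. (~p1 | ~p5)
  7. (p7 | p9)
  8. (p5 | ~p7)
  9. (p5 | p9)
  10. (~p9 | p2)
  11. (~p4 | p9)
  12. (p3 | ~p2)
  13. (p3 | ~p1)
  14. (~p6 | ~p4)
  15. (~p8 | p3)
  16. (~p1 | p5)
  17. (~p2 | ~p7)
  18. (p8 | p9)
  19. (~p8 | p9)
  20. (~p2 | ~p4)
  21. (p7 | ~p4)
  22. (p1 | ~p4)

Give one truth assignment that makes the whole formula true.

p1=F, p2=T, p3=T, p4=F, p5=F, p6=T, p7=F, p8=F, p9=T

Try p1 = False.
  then p4 is forced to False.
  then p6 is forced to True.
The remaining clauses are satisfied by p2 = True, p3 = True, p5 = False, p7 = False, p8 = False, p9 = True.
Check each clause:
  1. (p4 | p6) — p6 is true.
  2. (p2 | p3) — p2 is true.
  3. (p3 | p9) — p9 is true.
  4. (p5 | ~p4) — ~p4 is true.
  5. (~p8 | ~p3) — ~p8 is true.
  6. (~p1 | ~p5) — ~p5 is true.
  7. (p7 | p9) — p9 is true.
  8. (p5 | ~p7) — ~p7 is true.
  9. (p9 | p5) — p9 is true.
  10. (p2 | ~p9) — p2 is true.
  11. (p9 | ~p4) — p9 is true.
  12. (p3 | ~p2) — p3 is true.
  13. (p3 | ~p1) — p3 is true.
  14. (~p4 | ~p6) — ~p4 is true.
  15. (~p8 | p3) — ~p8 is true.
  16. (p5 | ~p1) — ~p1 is true.
  17. (~p2 | ~p7) — ~p7 is true.
  18. (p8 | p9) — p9 is true.
  19. (~p8 | p9) — ~p8 is true.
  20. (~p4 | ~p2) — ~p4 is true.
  21. (~p4 | p7) — ~p4 is true.
  22. (~p4 | p1) — ~p4 is true.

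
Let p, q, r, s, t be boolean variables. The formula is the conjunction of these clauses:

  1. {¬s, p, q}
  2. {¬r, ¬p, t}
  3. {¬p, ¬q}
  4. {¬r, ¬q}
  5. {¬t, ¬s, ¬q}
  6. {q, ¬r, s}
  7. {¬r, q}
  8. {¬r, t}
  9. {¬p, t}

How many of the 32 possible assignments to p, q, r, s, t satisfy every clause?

The models are:
  p=0 q=0 r=0 s=0 t=0
  p=0 q=0 r=0 s=0 t=1
  p=0 q=1 r=0 s=0 t=0
  p=0 q=1 r=0 s=0 t=1
  p=0 q=1 r=0 s=1 t=0
  p=1 q=0 r=0 s=0 t=1
  p=1 q=0 r=0 s=1 t=1
That's 7 in total.

7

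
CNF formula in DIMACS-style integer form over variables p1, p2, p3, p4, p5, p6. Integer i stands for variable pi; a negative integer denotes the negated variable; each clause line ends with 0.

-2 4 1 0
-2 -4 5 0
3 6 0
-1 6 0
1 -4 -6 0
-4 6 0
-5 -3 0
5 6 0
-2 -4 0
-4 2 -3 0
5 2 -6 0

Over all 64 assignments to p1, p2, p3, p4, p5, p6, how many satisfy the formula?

Satisfying assignments:
  p1=0 p2=0 p3=0 p4=0 p5=1 p6=1
  p1=1 p2=0 p3=0 p4=0 p5=1 p6=1
  p1=1 p2=0 p3=0 p4=1 p5=1 p6=1
  p1=1 p2=1 p3=0 p4=0 p5=0 p6=1
  p1=1 p2=1 p3=0 p4=0 p5=1 p6=1
  p1=1 p2=1 p3=1 p4=0 p5=0 p6=1
Count: 6.

6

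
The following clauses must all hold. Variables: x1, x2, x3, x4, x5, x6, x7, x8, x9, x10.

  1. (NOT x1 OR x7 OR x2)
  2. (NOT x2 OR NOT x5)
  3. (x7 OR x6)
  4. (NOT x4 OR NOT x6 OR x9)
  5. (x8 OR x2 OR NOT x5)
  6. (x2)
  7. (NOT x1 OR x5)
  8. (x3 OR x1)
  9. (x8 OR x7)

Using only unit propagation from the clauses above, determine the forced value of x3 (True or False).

True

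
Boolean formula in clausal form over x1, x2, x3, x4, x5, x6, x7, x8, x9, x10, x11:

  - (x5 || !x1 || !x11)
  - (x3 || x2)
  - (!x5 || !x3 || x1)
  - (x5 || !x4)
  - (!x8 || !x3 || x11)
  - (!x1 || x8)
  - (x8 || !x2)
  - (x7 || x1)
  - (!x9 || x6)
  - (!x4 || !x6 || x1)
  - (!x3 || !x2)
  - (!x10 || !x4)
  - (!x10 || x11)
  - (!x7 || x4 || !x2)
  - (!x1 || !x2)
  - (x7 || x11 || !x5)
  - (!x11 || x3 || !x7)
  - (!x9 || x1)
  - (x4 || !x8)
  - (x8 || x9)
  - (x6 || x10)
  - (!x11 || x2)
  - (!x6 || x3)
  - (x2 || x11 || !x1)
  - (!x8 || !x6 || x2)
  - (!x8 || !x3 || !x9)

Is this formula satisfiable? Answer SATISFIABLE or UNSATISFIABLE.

x1 = True:
  propagation gives x8=True, x2=False, x3=True, x11=True; an empty clause results — contradiction.
x1 = False:
  propagation gives x7=True, x9=False, x8=True, x4=True; an empty clause results — contradiction.
Every branch closes, so no satisfying assignment exists.

UNSATISFIABLE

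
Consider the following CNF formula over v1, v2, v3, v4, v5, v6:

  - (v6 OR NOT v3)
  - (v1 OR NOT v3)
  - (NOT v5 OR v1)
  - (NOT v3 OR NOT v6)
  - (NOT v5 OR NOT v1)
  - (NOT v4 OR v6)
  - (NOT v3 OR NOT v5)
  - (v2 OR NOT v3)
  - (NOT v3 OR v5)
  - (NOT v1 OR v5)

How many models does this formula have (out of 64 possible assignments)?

6

Satisfying assignments:
  v1=F v2=F v3=F v4=F v5=F v6=F
  v1=F v2=F v3=F v4=F v5=F v6=T
  v1=F v2=F v3=F v4=T v5=F v6=T
  v1=F v2=T v3=F v4=F v5=F v6=F
  v1=F v2=T v3=F v4=F v5=F v6=T
  v1=F v2=T v3=F v4=T v5=F v6=T
That's 6 in total.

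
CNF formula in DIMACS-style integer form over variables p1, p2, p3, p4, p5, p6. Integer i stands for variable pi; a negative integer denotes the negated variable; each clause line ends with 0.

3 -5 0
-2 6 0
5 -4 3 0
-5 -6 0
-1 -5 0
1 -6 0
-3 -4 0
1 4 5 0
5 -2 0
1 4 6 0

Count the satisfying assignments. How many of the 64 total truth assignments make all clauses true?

Satisfying assignments:
  p1=T p2=F p3=F p4=F p5=F p6=F
  p1=T p2=F p3=F p4=F p5=F p6=T
  p1=T p2=F p3=T p4=F p5=F p6=F
  p1=T p2=F p3=T p4=F p5=F p6=T
Count: 4.

4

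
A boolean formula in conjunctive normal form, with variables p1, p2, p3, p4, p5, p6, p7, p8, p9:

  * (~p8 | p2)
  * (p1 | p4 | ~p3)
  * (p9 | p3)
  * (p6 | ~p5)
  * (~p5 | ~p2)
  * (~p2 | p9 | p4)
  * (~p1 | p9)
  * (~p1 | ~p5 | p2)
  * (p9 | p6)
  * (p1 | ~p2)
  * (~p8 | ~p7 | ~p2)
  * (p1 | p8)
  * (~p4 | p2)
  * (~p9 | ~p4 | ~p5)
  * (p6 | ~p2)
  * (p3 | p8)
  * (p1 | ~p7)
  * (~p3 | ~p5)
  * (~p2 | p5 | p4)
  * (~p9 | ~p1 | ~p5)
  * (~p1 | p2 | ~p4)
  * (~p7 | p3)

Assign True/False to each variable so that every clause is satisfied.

p1 = T, p2 = T, p3 = T, p4 = T, p5 = F, p6 = T, p7 = F, p8 = T, p9 = T

Check each clause:
  1. (~p8 | p2) — p2 is true.
  2. (~p3 | p1 | p4) — p1 is true.
  3. (p3 | p9) — p9 is true.
  4. (p6 | ~p5) — ~p5 is true.
  5. (~p2 | ~p5) — ~p5 is true.
  6. (p9 | ~p2 | p4) — p9 is true.
  7. (p9 | ~p1) — p9 is true.
  8. (~p1 | p2 | ~p5) — p2 is true.
  9. (p9 | p6) — p9 is true.
  10. (~p2 | p1) — p1 is true.
  11. (~p2 | ~p8 | ~p7) — ~p7 is true.
  12. (p8 | p1) — p8 is true.
  13. (~p4 | p2) — p2 is true.
  14. (~p4 | ~p5 | ~p9) — ~p5 is true.
  15. (p6 | ~p2) — p6 is true.
  16. (p8 | p3) — p8 is true.
  17. (p1 | ~p7) — ~p7 is true.
  18. (~p3 | ~p5) — ~p5 is true.
  19. (~p2 | p5 | p4) — p4 is true.
  20. (~p5 | ~p9 | ~p1) — ~p5 is true.
  21. (~p1 | p2 | ~p4) — p2 is true.
  22. (~p7 | p3) — ~p7 is true.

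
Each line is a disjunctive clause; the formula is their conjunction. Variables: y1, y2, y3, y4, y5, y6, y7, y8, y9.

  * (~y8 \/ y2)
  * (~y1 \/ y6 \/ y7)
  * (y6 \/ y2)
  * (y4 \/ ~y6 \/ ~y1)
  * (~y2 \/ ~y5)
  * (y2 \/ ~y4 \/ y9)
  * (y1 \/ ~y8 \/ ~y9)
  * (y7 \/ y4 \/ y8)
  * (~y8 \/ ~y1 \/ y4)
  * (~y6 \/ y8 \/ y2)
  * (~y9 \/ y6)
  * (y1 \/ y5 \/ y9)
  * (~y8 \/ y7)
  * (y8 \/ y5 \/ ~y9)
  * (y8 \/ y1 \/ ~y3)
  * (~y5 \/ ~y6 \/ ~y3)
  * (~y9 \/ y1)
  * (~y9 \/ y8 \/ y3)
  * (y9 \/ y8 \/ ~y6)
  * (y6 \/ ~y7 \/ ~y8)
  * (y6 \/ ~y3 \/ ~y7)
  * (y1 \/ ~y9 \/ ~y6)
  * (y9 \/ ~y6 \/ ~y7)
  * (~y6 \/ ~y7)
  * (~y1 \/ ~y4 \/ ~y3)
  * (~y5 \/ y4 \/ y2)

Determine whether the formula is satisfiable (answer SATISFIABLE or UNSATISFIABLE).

Branch on y1: take y1 = True.
Branch on y2: take y2 = True.
  then y5 is forced to False.
For the remaining variables, y3 = False, y4 = False, y6 = False, y7 = True, y8 = False, y9 = False works.
So y1=True  y2=True  y3=False  y4=False  y5=False  y6=False  y7=True  y8=False  y9=False is a satisfying assignment.

SATISFIABLE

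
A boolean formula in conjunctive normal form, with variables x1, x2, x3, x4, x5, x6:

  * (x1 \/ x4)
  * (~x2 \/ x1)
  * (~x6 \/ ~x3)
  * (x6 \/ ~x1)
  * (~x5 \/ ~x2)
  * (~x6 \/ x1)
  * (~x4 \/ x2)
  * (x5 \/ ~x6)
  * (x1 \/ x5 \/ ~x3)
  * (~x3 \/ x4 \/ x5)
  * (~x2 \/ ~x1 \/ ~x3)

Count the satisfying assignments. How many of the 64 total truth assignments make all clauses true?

Satisfying assignments:
  x1=T x2=F x3=F x4=F x5=T x6=T
Count: 1.

1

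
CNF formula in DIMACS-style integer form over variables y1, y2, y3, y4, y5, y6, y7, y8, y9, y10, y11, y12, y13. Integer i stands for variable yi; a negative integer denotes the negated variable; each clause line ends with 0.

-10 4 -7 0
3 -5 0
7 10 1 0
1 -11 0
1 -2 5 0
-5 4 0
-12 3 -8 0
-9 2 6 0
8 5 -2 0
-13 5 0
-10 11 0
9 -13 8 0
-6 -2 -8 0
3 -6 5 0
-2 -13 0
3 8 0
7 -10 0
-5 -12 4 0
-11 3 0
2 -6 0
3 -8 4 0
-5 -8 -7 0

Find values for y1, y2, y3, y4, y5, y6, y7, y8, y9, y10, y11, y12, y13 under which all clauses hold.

y1=T, y2=T, y3=T, y4=T, y5=T, y6=F, y7=T, y8=F, y9=F, y10=F, y11=T, y12=T, y13=F

Check each clause:
  1. (!y7 || y4 || !y10) — y4 is true.
  2. (!y5 || y3) — y3 is true.
  3. (y1 || y7 || y10) — y1 is true.
  4. (y1 || !y11) — y1 is true.
  5. (!y2 || y5 || y1) — y1 is true.
  6. (!y5 || y4) — y4 is true.
  7. (y3 || !y8 || !y12) — !y8 is true.
  8. (y6 || !y9 || y2) — y2 is true.
  9. (y8 || !y2 || y5) — y5 is true.
  10. (!y13 || y5) — !y13 is true.
  11. (!y10 || y11) — y11 is true.
  12. (!y13 || y9 || y8) — !y13 is true.
  13. (!y2 || !y6 || !y8) — !y8 is true.
  14. (y5 || !y6 || y3) — !y6 is true.
  15. (!y2 || !y13) — !y13 is true.
  16. (y8 || y3) — y3 is true.
  17. (!y10 || y7) — !y10 is true.
  18. (!y5 || y4 || !y12) — y4 is true.
  19. (!y11 || y3) — y3 is true.
  20. (!y6 || y2) — y2 is true.
  21. (!y8 || y4 || y3) — !y8 is true.
  22. (!y7 || !y5 || !y8) — !y8 is true.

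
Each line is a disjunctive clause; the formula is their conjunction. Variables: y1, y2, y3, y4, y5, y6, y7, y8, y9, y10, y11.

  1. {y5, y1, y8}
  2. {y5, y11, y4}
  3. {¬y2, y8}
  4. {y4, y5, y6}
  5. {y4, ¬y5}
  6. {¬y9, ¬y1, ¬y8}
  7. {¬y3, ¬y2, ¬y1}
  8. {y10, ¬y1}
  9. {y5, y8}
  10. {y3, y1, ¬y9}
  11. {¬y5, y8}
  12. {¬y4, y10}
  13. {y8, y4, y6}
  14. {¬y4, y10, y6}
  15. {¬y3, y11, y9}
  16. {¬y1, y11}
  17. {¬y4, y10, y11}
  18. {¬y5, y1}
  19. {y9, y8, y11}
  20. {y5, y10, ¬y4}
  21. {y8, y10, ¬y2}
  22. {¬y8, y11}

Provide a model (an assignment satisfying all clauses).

y1=T, y2=T, y3=F, y4=T, y5=F, y6=F, y7=T, y8=T, y9=F, y10=T, y11=T

y10 occurs only positively in the remaining clauses — set y10 = True.
y11 occurs only positively in the remaining clauses — set y11 = True.
Set y1 = True and propagate.
Branch on y2: take y2 = True.
  then y8 is forced to True.
  then y9 is forced to False.
  then y3 is forced to False.
Try y4 = True.
y5, y6, y7 are now unconstrained; take y5 = False, y6 = False, y7 = True.
Every clause has at least one true literal under this assignment.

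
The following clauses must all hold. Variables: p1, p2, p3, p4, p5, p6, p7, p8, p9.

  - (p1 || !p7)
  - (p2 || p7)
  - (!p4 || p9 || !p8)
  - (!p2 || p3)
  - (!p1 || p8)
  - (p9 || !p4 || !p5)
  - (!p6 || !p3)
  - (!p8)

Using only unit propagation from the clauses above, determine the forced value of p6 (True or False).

(!p8) stands alone — p8 = False.
From (!p1 || p8) and p8 = False: p1 = False.
(!p7 || p1) with p1 = False leaves only !p7, so p7 = False.
(p2 || p7): since p7 = False, the clause reduces to (p2). p2 = True.
(!p2 || p3) with p2 = True leaves only p3, so p3 = True.
(!p6 || !p3) with p3 = True leaves only !p6, so p6 = False.

False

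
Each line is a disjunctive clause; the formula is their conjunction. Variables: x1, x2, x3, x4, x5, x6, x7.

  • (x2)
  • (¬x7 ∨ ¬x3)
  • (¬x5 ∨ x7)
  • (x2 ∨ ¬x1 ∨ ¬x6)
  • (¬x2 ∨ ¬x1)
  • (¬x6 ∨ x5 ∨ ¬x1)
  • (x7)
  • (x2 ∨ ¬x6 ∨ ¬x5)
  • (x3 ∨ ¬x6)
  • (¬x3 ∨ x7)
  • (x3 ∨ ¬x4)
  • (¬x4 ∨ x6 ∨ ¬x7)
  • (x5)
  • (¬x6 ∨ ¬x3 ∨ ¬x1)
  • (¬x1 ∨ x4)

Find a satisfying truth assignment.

x1=F  x2=T  x3=F  x4=F  x5=T  x6=F  x7=T

Check each clause:
  1. (x2) — x2 is true.
  2. (¬x3 ∨ ¬x7) — ¬x3 is true.
  3. (¬x5 ∨ x7) — x7 is true.
  4. (¬x1 ∨ x2 ∨ ¬x6) — x2 is true.
  5. (¬x1 ∨ ¬x2) — ¬x1 is true.
  6. (x5 ∨ ¬x1 ∨ ¬x6) — ¬x6 is true.
  7. (x7) — x7 is true.
  8. (¬x5 ∨ x2 ∨ ¬x6) — ¬x6 is true.
  9. (¬x6 ∨ x3) — ¬x6 is true.
  10. (x7 ∨ ¬x3) — ¬x3 is true.
  11. (¬x4 ∨ x3) — ¬x4 is true.
  12. (¬x7 ∨ ¬x4 ∨ x6) — ¬x4 is true.
  13. (x5) — x5 is true.
  14. (¬x3 ∨ ¬x6 ∨ ¬x1) — ¬x6 is true.
  15. (x4 ∨ ¬x1) — ¬x1 is true.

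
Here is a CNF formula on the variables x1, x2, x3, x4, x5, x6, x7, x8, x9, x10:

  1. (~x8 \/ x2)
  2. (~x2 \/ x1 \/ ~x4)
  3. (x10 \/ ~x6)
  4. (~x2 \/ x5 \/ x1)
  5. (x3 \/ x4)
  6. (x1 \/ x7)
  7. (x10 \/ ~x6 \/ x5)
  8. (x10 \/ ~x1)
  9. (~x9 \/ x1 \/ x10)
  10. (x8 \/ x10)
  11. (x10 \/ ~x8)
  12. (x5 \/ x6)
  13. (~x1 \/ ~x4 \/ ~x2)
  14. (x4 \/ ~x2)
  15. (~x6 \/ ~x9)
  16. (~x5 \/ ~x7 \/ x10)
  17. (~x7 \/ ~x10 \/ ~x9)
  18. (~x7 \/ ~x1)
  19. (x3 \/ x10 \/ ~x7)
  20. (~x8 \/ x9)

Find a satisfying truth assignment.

Pure literal: x3 appears only positively; assign x3 = True.
Try x1 = True.
  then x10 is forced to True.
  then x7 is forced to False.
Set x2 = False and propagate.
  then x8 is forced to False.
The remaining clauses are satisfied by x4 = True, x5 = False, x6 = True, x9 = False.

x1=T  x2=F  x3=T  x4=T  x5=F  x6=T  x7=F  x8=F  x9=F  x10=T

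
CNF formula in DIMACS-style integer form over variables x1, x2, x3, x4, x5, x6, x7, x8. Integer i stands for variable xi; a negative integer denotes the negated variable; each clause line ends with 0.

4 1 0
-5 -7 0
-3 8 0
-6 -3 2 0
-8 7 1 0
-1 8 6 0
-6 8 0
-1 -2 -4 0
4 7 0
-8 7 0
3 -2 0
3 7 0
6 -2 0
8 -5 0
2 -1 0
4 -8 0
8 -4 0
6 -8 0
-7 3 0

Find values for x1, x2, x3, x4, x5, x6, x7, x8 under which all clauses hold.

x1=False, x2=True, x3=True, x4=True, x5=False, x6=True, x7=True, x8=True

Check each clause:
  1. (x1 ∨ x4) — x4 is true.
  2. (¬x5 ∨ ¬x7) — ¬x5 is true.
  3. (x8 ∨ ¬x3) — x8 is true.
  4. (¬x3 ∨ ¬x6 ∨ x2) — x2 is true.
  5. (¬x8 ∨ x7 ∨ x1) — x7 is true.
  6. (x6 ∨ ¬x1 ∨ x8) — x8 is true.
  7. (¬x6 ∨ x8) — x8 is true.
  8. (¬x2 ∨ ¬x4 ∨ ¬x1) — ¬x1 is true.
  9. (x4 ∨ x7) — x4 is true.
  10. (x7 ∨ ¬x8) — x7 is true.
  11. (x3 ∨ ¬x2) — x3 is true.
  12. (x7 ∨ x3) — x3 is true.
  13. (¬x2 ∨ x6) — x6 is true.
  14. (x8 ∨ ¬x5) — x8 is true.
  15. (x2 ∨ ¬x1) — x2 is true.
  16. (x4 ∨ ¬x8) — x4 is true.
  17. (¬x4 ∨ x8) — x8 is true.
  18. (¬x8 ∨ x6) — x6 is true.
  19. (¬x7 ∨ x3) — x3 is true.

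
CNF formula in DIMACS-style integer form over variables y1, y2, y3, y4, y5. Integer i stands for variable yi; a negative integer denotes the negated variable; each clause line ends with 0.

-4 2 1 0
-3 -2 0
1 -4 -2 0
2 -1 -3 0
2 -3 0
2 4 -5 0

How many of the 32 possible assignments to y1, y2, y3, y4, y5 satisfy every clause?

Split on y2, then y1.
  y2=1, y1=1: remaining (y3,y4,y5) ∈ {(0,0,0); (0,0,1); (0,1,0); (0,1,1)} — 4.
  y2=1, y1=0: remaining (y3,y4,y5) ∈ {(0,0,0); (0,0,1)} — 2.
  y2=0, y1=1: remaining (y3,y4,y5) ∈ {(0,0,0); (0,1,0); (0,1,1)} — 3.
  y2=0, y1=0: remaining (y3,y4,y5) ∈ {(0,0,0)} — 1.
Total: 4 + 2 + 3 + 1 = 10.

10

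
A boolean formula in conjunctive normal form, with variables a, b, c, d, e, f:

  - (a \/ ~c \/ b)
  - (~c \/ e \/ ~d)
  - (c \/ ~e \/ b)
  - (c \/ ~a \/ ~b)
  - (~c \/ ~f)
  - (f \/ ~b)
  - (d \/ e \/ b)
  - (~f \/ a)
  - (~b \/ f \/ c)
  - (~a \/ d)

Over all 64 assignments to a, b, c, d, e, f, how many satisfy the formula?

4

Satisfying assignments:
  a=F b=F c=F d=T e=F f=F
  a=T b=F c=F d=T e=F f=F
  a=T b=F c=F d=T e=F f=T
  a=T b=F c=T d=T e=T f=F
That's 4 in total.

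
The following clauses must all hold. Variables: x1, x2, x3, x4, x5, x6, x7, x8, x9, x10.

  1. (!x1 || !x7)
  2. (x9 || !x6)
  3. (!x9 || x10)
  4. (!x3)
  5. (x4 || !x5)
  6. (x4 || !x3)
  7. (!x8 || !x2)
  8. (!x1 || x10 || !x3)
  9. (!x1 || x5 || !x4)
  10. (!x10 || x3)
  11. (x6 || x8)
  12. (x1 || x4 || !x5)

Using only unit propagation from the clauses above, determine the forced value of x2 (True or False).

Unit clause (!x3) sets x3 = False.
(x3 || !x10): since x3 = False, the clause reduces to (!x10). x10 = False.
(!x9 || x10) with x10 = False leaves only !x9, so x9 = False.
(x9 || !x6): since x9 = False, the clause reduces to (!x6). x6 = False.
From (x8 || x6) and x6 = False: x8 = True.
In (!x8 || !x2), !x8 is now false; !x2 must hold, so x2 = False.

False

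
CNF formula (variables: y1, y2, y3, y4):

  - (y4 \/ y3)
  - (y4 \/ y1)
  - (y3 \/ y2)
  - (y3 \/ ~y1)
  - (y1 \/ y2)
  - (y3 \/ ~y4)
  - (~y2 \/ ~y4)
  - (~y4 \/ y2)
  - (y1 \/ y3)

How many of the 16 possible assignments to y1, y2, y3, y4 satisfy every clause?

2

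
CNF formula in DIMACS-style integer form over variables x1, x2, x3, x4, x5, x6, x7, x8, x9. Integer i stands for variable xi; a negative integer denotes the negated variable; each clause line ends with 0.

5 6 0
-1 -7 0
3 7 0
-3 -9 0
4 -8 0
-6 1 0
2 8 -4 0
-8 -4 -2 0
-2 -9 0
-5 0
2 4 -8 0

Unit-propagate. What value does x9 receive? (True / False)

False

(~x5) stands alone — x5 = False.
From (x6 \/ x5) and x5 = False: x6 = True.
(~x6 \/ x1) with x6 = True leaves only x1, so x1 = True.
(~x7 \/ ~x1) with x1 = True leaves only ~x7, so x7 = False.
From (x3 \/ x7) and x7 = False: x3 = True.
(~x3 \/ ~x9): since x3 = True, the clause reduces to (~x9). x9 = False.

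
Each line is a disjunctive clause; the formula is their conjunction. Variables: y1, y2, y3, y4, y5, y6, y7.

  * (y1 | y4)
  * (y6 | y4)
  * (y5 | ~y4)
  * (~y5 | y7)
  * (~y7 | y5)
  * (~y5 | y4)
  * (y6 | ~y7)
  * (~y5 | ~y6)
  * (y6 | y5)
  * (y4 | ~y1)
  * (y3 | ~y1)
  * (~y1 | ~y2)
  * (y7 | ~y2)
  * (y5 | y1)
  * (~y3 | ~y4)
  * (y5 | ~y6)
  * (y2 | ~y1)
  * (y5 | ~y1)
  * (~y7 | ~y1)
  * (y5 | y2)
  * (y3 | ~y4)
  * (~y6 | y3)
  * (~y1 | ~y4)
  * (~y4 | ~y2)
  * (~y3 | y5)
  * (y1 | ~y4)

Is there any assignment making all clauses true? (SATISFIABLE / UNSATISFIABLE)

UNSATISFIABLE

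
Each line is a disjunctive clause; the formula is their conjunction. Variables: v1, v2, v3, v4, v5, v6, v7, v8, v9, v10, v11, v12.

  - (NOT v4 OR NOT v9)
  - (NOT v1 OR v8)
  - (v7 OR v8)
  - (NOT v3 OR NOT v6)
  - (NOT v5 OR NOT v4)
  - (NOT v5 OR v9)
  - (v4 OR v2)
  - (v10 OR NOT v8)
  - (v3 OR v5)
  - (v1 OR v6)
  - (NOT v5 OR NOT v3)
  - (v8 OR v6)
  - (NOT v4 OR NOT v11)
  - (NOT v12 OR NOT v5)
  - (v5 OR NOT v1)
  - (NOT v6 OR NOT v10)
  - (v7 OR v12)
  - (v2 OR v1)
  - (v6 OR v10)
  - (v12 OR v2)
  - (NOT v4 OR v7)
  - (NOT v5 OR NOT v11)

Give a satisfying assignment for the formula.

v2 occurs only positively in the remaining clauses — set v2 = True.
Pure literal: v7 appears only positively; assign v7 = True.
Try v1 = True.
  then v8 is forced to True.
  then v10 is forced to True.
  then v5 is forced to True.
  then v4 is forced to False.
  then v9 is forced to True.
  then v3 is forced to False.
  then v12 is forced to False.
  then v6 is forced to False.
  then v11 is forced to False.
Every clause has at least one true literal under this assignment.

v1=True, v2=True, v3=False, v4=False, v5=True, v6=False, v7=True, v8=True, v9=True, v10=True, v11=False, v12=False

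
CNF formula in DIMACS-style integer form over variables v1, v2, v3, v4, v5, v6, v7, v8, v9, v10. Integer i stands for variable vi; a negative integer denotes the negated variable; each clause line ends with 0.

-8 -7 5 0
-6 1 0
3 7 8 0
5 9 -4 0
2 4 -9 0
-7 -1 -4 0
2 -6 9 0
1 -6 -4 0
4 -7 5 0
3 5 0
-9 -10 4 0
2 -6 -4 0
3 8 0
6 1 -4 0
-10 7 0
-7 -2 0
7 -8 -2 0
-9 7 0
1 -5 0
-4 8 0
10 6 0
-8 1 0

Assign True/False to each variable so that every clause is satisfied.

v1 = 1  v2 = 1  v3 = 1  v4 = 0  v5 = 1  v6 = 1  v7 = 0  v8 = 0  v9 = 0  v10 = 0

v3 occurs only positively in the remaining clauses — set v3 = True.
Try v1 = True.
Set v2 = True and propagate.
  then v7 is forced to False.
  then v10 is forced to False.
  then v8 is forced to False.
  then v9 is forced to False.
  then v4 is forced to False.
  then v6 is forced to True.
v5 is now unconstrained; take v5 = True.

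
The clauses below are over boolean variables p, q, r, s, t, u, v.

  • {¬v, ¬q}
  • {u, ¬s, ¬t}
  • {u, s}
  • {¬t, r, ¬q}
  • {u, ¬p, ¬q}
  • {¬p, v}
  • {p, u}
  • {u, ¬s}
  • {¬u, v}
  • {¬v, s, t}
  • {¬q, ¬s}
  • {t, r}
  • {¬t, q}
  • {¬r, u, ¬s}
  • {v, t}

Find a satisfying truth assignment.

p = T, q = F, r = T, s = T, t = F, u = T, v = T

Check each clause:
  1. {¬v, ¬q} — ¬q is true.
  2. {¬s, ¬t, u} — ¬t is true.
  3. {s, u} — s is true.
  4. {¬q, r, ¬t} — r is true.
  5. {¬p, u, ¬q} — u is true.
  6. {v, ¬p} — v is true.
  7. {p, u} — p is true.
  8. {u, ¬s} — u is true.
  9. {v, ¬u} — v is true.
  10. {t, s, ¬v} — s is true.
  11. {¬s, ¬q} — ¬q is true.
  12. {r, t} — r is true.
  13. {¬t, q} — ¬t is true.
  14. {u, ¬r, ¬s} — u is true.
  15. {v, t} — v is true.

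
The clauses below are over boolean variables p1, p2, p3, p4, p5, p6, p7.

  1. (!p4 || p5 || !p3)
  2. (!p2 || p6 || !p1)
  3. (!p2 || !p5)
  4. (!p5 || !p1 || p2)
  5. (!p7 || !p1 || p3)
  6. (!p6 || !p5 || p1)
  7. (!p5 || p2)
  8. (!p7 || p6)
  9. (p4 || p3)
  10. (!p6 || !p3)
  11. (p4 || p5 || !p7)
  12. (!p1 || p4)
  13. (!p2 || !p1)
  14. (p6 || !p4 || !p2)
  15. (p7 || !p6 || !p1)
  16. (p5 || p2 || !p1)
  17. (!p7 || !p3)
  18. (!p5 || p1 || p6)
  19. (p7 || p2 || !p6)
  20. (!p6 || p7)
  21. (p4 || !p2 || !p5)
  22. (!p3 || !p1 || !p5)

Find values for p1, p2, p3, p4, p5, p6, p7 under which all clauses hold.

p1 = F, p2 = F, p3 = T, p4 = F, p5 = F, p6 = F, p7 = F

Branch on p1: take p1 = False.
For the remaining variables, p2 = False, p3 = True, p4 = False, p5 = False, p6 = False, p7 = False works.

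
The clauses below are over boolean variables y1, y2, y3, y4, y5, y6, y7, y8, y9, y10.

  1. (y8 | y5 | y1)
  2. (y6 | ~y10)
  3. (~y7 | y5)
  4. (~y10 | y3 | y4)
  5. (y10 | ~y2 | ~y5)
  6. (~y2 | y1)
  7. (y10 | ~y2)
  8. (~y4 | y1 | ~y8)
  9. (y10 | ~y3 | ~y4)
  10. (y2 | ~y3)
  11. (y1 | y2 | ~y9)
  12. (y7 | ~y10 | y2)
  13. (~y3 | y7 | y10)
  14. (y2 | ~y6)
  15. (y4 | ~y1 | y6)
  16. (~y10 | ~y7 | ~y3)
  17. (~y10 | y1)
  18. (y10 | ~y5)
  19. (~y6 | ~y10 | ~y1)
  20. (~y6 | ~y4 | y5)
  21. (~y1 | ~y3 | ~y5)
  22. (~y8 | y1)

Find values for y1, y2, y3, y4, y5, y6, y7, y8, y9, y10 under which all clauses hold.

Set y1 = True and propagate.
Set y2 = False and propagate.
  then y3 is forced to False.
  then y6 is forced to False.
  then y10 is forced to False.
  then y4 is forced to True.
  then y5 is forced to False.
  then y7 is forced to False.
y8, y9 are now unconstrained; take y8 = True, y9 = True.
Every clause has at least one true literal under this assignment.

y1=1, y2=0, y3=0, y4=1, y5=0, y6=0, y7=0, y8=1, y9=1, y10=0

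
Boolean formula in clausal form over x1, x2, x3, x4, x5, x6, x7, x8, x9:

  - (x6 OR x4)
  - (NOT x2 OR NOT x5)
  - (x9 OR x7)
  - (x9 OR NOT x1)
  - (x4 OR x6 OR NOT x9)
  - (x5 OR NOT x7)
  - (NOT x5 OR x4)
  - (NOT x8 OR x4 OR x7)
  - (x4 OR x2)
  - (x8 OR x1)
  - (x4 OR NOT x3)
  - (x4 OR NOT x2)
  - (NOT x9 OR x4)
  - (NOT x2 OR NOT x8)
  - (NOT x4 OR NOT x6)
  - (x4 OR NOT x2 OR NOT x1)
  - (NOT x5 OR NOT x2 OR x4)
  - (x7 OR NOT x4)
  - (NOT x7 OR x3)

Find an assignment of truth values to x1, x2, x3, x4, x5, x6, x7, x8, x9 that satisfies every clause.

Set x1 = True and propagate.
  then x9 is forced to True.
  then x4 is forced to True.
  then x6 is forced to False.
  then x7 is forced to True.
  then x5 is forced to True.
  then x2 is forced to False.
  then x3 is forced to True.
x8 is now unconstrained; take x8 = False.

x1=1, x2=0, x3=1, x4=1, x5=1, x6=0, x7=1, x8=0, x9=1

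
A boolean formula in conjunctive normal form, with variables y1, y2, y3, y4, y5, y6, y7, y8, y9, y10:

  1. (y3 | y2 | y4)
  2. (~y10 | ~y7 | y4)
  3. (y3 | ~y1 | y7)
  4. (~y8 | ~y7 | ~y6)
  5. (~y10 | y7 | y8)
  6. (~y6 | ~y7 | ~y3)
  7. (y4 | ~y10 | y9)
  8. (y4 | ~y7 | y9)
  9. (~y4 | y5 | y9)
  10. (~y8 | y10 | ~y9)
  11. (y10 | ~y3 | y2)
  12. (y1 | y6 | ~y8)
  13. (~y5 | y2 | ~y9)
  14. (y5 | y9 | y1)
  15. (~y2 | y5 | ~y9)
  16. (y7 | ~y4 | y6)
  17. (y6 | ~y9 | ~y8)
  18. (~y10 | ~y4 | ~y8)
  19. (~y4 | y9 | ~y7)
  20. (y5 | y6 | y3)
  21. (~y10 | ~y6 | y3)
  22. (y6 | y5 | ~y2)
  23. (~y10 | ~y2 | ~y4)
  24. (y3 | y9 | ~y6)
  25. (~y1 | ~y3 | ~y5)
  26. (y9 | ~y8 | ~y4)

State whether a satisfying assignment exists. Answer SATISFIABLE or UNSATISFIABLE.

Try y1 = False.
For the remaining variables, y2 = True, y3 = False, y4 = False, y5 = True, y6 = True, y7 = True, y8 = False, y9 = True, y10 = False works.
Every clause has at least one true literal under this assignment.
So y1 = False  y2 = True  y3 = False  y4 = False  y5 = True  y6 = True  y7 = True  y8 = False  y9 = True  y10 = False is a satisfying assignment.

SATISFIABLE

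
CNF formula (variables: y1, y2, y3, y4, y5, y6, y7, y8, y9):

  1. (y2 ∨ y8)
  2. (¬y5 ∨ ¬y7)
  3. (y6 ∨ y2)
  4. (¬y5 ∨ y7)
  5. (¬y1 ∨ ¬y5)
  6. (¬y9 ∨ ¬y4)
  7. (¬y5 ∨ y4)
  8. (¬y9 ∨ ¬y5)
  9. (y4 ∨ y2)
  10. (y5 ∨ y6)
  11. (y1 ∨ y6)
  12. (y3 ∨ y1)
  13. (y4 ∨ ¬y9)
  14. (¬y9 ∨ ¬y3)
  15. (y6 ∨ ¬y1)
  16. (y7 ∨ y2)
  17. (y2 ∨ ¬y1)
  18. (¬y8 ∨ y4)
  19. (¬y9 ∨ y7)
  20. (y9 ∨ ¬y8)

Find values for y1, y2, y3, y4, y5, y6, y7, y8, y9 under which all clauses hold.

y1=True  y2=True  y3=True  y4=True  y5=False  y6=True  y7=False  y8=False  y9=False

y2 occurs only positively in the remaining clauses — set y2 = True.
y6 occurs only positively in the remaining clauses — set y6 = True.
Try y1 = True.
  then y5 is forced to False.
Try y3 = True.
  then y9 is forced to False.
  then y8 is forced to False.
y4, y7 are now unconstrained; take y4 = True, y7 = False.
Every clause has at least one true literal under this assignment.
Check each clause:
  1. (y2 ∨ y8) — y2 is true.
  2. (¬y5 ∨ ¬y7) — ¬y7 is true.
  3. (y2 ∨ y6) — y2 is true.
  4. (y7 ∨ ¬y5) — ¬y5 is true.
  5. (¬y1 ∨ ¬y5) — ¬y5 is true.
  6. (¬y4 ∨ ¬y9) — ¬y9 is true.
  7. (¬y5 ∨ y4) — ¬y5 is true.
  8. (¬y5 ∨ ¬y9) — ¬y5 is true.
  9. (y2 ∨ y4) — y2 is true.
  10. (y6 ∨ y5) — y6 is true.
  11. (y6 ∨ y1) — y1 is true.
  12. (y3 ∨ y1) — y1 is true.
  13. (y4 ∨ ¬y9) — y4 is true.
  14. (¬y9 ∨ ¬y3) — ¬y9 is true.
  15. (y6 ∨ ¬y1) — y6 is true.
  16. (y7 ∨ y2) — y2 is true.
  17. (y2 ∨ ¬y1) — y2 is true.
  18. (¬y8 ∨ y4) — ¬y8 is true.
  19. (¬y9 ∨ y7) — ¬y9 is true.
  20. (¬y8 ∨ y9) — ¬y8 is true.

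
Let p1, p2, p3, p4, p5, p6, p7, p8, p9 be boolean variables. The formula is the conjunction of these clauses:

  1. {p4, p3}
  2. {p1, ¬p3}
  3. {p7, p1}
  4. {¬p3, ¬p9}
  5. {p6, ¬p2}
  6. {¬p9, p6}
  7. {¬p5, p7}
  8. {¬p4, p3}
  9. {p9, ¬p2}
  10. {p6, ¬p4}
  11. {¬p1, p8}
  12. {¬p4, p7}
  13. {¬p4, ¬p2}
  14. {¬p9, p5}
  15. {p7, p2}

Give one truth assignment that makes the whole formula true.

p1=1, p2=0, p3=1, p4=0, p5=1, p6=0, p7=1, p8=1, p9=0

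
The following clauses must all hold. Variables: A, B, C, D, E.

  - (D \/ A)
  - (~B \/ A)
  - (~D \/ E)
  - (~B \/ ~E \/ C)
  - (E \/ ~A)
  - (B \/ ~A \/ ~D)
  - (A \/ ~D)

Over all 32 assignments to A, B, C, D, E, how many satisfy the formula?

4

Satisfying assignments:
  A=T B=F C=F D=F E=T
  A=T B=F C=T D=F E=T
  A=T B=T C=T D=F E=T
  A=T B=T C=T D=T E=T
That's 4 in total.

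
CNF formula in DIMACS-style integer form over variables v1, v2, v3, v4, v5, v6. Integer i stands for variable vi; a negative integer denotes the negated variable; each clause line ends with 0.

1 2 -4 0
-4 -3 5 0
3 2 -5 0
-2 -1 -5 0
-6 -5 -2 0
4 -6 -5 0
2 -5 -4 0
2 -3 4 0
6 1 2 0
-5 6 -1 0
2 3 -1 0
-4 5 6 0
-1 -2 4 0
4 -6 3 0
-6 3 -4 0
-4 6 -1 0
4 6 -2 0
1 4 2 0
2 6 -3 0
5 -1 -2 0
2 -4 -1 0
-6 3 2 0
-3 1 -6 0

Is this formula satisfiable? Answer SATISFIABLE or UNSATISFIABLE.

Try v1 = False.
Try v2 = True.
Branch on v3: take v3 = False.
For the remaining variables, v4 = True, v5 = True, v6 = False works.
So v1=False, v2=True, v3=False, v4=True, v5=True, v6=False is a satisfying assignment.

SATISFIABLE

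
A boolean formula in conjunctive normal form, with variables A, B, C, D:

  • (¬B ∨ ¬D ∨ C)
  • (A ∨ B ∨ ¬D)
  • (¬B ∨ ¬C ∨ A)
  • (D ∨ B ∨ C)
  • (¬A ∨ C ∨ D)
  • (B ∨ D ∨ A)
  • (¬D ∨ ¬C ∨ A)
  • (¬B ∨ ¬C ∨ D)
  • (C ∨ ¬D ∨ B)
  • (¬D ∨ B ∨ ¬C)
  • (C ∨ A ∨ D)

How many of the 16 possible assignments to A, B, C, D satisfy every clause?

2

Satisfying assignments:
  A=1 B=0 C=1 D=0
  A=1 B=1 C=1 D=1
Count: 2.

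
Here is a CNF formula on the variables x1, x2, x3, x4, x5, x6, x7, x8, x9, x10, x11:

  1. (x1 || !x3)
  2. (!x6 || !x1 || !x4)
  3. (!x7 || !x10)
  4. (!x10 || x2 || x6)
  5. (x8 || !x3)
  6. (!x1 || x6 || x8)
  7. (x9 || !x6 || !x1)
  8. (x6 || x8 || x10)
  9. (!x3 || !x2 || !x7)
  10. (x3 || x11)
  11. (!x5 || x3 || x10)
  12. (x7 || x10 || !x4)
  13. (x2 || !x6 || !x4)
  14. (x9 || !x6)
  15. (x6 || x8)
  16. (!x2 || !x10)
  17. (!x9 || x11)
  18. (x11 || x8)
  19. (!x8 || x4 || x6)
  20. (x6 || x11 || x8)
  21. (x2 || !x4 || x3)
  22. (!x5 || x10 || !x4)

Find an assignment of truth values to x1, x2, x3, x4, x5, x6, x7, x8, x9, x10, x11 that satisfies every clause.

Pure literal: x5 appears only negated; assign x5 = False.
x11 occurs only positively in the remaining clauses — set x11 = True.
Set x1 = False and propagate.
  then x3 is forced to False.
The remaining clauses are satisfied by x2 = False, x4 = False, x6 = True, x7 = False, x8 = True, x9 = True, x10 = True.

x1=F, x2=F, x3=F, x4=F, x5=F, x6=T, x7=F, x8=T, x9=T, x10=T, x11=T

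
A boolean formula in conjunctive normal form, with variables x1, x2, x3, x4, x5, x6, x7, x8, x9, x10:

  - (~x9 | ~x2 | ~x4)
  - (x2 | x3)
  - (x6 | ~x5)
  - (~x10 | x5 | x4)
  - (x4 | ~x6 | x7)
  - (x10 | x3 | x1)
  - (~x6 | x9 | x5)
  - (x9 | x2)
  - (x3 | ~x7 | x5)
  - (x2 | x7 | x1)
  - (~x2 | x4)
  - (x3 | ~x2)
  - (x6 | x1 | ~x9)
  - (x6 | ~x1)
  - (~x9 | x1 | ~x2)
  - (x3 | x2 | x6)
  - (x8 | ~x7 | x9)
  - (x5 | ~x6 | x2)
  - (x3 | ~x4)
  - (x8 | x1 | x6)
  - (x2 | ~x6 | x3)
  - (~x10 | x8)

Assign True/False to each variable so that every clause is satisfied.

x3 occurs only positively in the remaining clauses — set x3 = True.
Pure literal: x8 appears only positively; assign x8 = True.
Set x1 = True and propagate.
  then x6 is forced to True.
For the remaining variables, x2 = True, x4 = True, x5 = True, x7 = False, x9 = False, x10 = True works.
Every clause has at least one true literal under this assignment.

x1=True, x2=True, x3=True, x4=True, x5=True, x6=True, x7=False, x8=True, x9=False, x10=True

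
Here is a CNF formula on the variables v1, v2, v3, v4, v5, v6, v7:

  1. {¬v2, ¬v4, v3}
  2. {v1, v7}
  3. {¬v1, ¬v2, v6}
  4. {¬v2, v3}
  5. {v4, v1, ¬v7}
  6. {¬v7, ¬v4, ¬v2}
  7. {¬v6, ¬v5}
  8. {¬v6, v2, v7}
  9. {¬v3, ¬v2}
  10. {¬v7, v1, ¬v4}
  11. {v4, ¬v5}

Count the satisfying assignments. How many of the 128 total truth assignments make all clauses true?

16

Split on v2, then v4.
  v2=1, v4=1: a clause becomes empty — 0.
  v2=1, v4=0: a clause becomes empty — 0.
  v2=0, v4=1: v3 free; 5 ways for (v1,v5,v6,v7) × 2^1 = 10.
  v2=0, v4=0: v3 free; 3 ways for (v1,v5,v6,v7) × 2^1 = 6.
Total: 0 + 0 + 10 + 6 = 16.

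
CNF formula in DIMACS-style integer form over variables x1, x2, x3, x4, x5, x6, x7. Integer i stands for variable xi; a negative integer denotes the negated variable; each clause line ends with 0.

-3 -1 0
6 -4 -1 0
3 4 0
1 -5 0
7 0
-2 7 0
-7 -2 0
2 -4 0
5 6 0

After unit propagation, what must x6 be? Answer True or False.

True

(x7) stands alone — x7 = True.
(¬x7 ∨ ¬x2) with x7 = True leaves only ¬x2, so x2 = False.
(¬x4 ∨ x2): since x2 = False, the clause reduces to (¬x4). x4 = False.
(x4 ∨ x3) with x4 = False leaves only x3, so x3 = True.
From (¬x1 ∨ ¬x3) and x3 = True: x1 = False.
In (¬x5 ∨ x1), x1 is now false; ¬x5 must hold, so x5 = False.
In (x6 ∨ x5), x5 is now false; x6 must hold, so x6 = True.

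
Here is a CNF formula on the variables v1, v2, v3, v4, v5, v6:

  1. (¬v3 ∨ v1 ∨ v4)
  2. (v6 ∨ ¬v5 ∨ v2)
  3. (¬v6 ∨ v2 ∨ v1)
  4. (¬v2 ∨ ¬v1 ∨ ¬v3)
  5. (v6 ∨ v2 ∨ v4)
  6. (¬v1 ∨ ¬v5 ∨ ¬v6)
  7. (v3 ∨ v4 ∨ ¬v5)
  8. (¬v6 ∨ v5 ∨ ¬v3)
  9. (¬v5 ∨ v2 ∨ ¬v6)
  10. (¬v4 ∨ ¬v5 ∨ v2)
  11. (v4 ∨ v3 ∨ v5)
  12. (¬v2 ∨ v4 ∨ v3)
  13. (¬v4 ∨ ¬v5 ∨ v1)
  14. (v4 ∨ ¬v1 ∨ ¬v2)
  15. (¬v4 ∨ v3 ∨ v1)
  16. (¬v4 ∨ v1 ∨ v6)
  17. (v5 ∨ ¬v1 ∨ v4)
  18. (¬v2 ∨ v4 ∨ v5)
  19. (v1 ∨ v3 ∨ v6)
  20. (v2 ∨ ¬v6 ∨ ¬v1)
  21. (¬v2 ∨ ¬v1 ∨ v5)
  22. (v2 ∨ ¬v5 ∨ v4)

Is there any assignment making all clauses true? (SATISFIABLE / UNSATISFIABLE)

SATISFIABLE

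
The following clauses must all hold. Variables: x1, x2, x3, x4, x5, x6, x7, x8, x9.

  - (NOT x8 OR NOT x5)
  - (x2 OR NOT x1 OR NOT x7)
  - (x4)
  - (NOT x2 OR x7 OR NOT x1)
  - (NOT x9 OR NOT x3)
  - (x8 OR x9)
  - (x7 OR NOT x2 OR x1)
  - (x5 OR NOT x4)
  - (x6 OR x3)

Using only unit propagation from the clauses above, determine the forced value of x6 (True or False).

True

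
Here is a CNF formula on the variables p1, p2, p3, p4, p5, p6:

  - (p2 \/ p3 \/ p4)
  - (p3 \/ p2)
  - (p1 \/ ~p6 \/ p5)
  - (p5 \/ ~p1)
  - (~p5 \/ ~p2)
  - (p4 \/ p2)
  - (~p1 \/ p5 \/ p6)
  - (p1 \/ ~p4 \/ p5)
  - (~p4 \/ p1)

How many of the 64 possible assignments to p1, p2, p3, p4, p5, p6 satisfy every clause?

Satisfying assignments:
  p1=F p2=T p3=F p4=F p5=F p6=F
  p1=F p2=T p3=T p4=F p5=F p6=F
  p1=T p2=F p3=T p4=T p5=T p6=F
  p1=T p2=F p3=T p4=T p5=T p6=T
Count: 4.

4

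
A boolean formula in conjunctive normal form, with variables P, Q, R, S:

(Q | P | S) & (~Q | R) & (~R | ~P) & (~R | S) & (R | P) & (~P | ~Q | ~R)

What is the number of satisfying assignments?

4

Satisfying assignments:
  P=0 Q=0 R=1 S=1
  P=0 Q=1 R=1 S=1
  P=1 Q=0 R=0 S=0
  P=1 Q=0 R=0 S=1
That's 4 in total.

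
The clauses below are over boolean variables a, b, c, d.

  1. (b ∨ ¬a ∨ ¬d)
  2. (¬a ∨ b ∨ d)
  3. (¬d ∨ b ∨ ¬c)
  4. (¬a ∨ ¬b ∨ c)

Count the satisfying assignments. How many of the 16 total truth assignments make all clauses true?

9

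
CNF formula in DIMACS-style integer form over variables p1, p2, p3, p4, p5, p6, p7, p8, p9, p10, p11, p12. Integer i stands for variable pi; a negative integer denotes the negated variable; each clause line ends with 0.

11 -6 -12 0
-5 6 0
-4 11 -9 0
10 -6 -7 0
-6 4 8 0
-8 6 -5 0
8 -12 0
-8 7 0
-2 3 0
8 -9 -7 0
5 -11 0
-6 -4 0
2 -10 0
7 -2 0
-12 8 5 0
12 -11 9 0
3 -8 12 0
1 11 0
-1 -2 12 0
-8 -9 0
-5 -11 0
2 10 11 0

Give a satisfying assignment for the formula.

p3 occurs only positively in the remaining clauses — set p3 = True.
Branch on p1: take p1 = True.
Branch on p2: take p2 = True.
  then p7 is forced to True.
  then p12 is forced to True.
  then p8 is forced to True.
  then p9 is forced to False.
Branch on p4: take p4 = True.
  then p6 is forced to False.
  then p5 is forced to False.
  then p11 is forced to False.
p10 is now unconstrained; take p10 = True.
Every clause has at least one true literal under this assignment.
Check each clause:
  1. (~p6 \/ ~p12 \/ p11) — ~p6 is true.
  2. (~p5 \/ p6) — ~p5 is true.
  3. (p11 \/ ~p9 \/ ~p4) — ~p9 is true.
  4. (~p6 \/ ~p7 \/ p10) — ~p6 is true.
  5. (p8 \/ p4 \/ ~p6) — p8 is true.
  6. (~p5 \/ ~p8 \/ p6) — ~p5 is true.
  7. (~p12 \/ p8) — p8 is true.
  8. (~p8 \/ p7) — p7 is true.
  9. (p3 \/ ~p2) — p3 is true.
  10. (~p9 \/ p8 \/ ~p7) — p8 is true.
  11. (~p11 \/ p5) — ~p11 is true.
  12. (~p6 \/ ~p4) — ~p6 is true.
  13. (~p10 \/ p2) — p2 is true.
  14. (~p2 \/ p7) — p7 is true.
  15. (p8 \/ ~p12 \/ p5) — p8 is true.
  16. (~p11 \/ p9 \/ p12) — p12 is true.
  17. (p3 \/ ~p8 \/ p12) — p3 is true.
  18. (p1 \/ p11) — p1 is true.
  19. (~p1 \/ ~p2 \/ p12) — p12 is true.
  20. (~p9 \/ ~p8) — ~p9 is true.
  21. (~p11 \/ ~p5) — ~p5 is true.
  22. (p10 \/ p11 \/ p2) — p2 is true.

p1=1  p2=1  p3=1  p4=1  p5=0  p6=0  p7=1  p8=1  p9=0  p10=1  p11=0  p12=1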